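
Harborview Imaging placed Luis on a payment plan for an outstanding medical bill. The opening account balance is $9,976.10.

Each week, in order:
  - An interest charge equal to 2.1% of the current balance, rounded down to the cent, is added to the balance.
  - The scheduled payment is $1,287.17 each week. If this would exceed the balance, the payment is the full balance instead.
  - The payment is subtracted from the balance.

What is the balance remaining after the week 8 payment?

$693.68

Week 1: $9,976.10 +$209.49 interest = $10,185.59; pay $1,287.17 → $8,898.42
Week 2: $8,898.42 +$186.86 interest = $9,085.28; pay $1,287.17 → $7,798.11
Week 3: $7,798.11 +$163.76 interest = $7,961.87; pay $1,287.17 → $6,674.70
Week 4: $6,674.70 +$140.16 interest = $6,814.86; pay $1,287.17 → $5,527.69
Week 5: $5,527.69 +$116.08 interest = $5,643.77; pay $1,287.17 → $4,356.60
Week 6: $4,356.60 +$91.48 interest = $4,448.08; pay $1,287.17 → $3,160.91
Week 7: $3,160.91 +$66.37 interest = $3,227.28; pay $1,287.17 → $1,940.11
Week 8: $1,940.11 +$40.74 interest = $1,980.85; pay $1,287.17 → $693.68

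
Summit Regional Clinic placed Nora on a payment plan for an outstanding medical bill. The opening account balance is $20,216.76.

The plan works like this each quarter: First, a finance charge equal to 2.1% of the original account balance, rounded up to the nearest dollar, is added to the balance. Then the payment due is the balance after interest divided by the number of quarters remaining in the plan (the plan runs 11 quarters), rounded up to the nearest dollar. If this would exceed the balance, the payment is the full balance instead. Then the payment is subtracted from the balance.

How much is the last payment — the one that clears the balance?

$3,119.76

# | Opening | Interest | Payment | End bal
1 | $20,216.76 | $425.00 | $1,877.00 | $18,764.76
2 | $18,764.76 | $425.00 | $1,919.00 | $17,270.76
3 | $17,270.76 | $425.00 | $1,967.00 | $15,728.76
4 | $15,728.76 | $425.00 | $2,020.00 | $14,133.76
5 | $14,133.76 | $425.00 | $2,080.00 | $12,478.76
6 | $12,478.76 | $425.00 | $2,151.00 | $10,752.76
7 | $10,752.76 | $425.00 | $2,236.00 | $8,941.76
8 | $8,941.76 | $425.00 | $2,342.00 | $7,024.76
9 | $7,024.76 | $425.00 | $2,484.00 | $4,965.76
10 | $4,965.76 | $425.00 | $2,696.00 | $2,694.76
11 | $2,694.76 | $425.00 | $3,119.76 | $0.00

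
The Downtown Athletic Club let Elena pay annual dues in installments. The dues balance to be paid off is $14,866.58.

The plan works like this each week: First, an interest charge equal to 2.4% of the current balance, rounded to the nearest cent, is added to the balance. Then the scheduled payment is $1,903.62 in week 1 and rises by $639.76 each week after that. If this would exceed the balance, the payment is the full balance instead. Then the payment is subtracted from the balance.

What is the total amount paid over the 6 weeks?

$16,119.70

Week 1: opening $14,866.58; interest $356.80 → $15,223.38; payment $1,903.62; balance $13,319.76
Week 2: opening $13,319.76; interest $319.67 → $13,639.43; payment $2,543.38; balance $11,096.05
Week 3: opening $11,096.05; interest $266.31 → $11,362.36; payment $3,183.14; balance $8,179.22
Week 4: opening $8,179.22; interest $196.30 → $8,375.52; payment $3,822.90; balance $4,552.62
Week 5: opening $4,552.62; interest $109.26 → $4,661.88; payment $4,462.66; balance $199.22
Week 6: opening $199.22; interest $4.78 → $204.00; payment $204.00; balance $0.00
Total paid: $16,119.70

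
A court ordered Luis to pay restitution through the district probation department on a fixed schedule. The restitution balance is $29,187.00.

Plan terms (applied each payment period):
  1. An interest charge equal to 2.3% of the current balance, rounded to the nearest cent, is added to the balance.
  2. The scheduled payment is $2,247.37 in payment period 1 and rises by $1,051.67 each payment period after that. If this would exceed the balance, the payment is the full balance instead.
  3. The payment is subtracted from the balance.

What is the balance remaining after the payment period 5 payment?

$10,174.34

# | Opening | Interest | Payment | End bal
1 | $29,187.00 | $671.30 | $2,247.37 | $27,610.93
2 | $27,610.93 | $635.05 | $3,299.04 | $24,946.94
3 | $24,946.94 | $573.78 | $4,350.71 | $21,170.01
4 | $21,170.01 | $486.91 | $5,402.38 | $16,254.54
5 | $16,254.54 | $373.85 | $6,454.05 | $10,174.34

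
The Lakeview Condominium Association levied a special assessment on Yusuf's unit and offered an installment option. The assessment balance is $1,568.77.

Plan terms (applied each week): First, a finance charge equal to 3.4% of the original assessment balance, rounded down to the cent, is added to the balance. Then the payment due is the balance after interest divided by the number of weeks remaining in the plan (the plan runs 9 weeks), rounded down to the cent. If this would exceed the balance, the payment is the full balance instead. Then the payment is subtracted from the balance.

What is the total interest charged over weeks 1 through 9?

Week 1: opening $1,568.77; interest $53.33 → $1,622.10; payment $180.23; balance $1,441.87
Week 2: opening $1,441.87; interest $53.33 → $1,495.20; payment $186.90; balance $1,308.30
Week 3: opening $1,308.30; interest $53.33 → $1,361.63; payment $194.51; balance $1,167.12
Week 4: opening $1,167.12; interest $53.33 → $1,220.45; payment $203.40; balance $1,017.05
Week 5: opening $1,017.05; interest $53.33 → $1,070.38; payment $214.07; balance $856.31
Week 6: opening $856.31; interest $53.33 → $909.64; payment $227.41; balance $682.23
Week 7: opening $682.23; interest $53.33 → $735.56; payment $245.18; balance $490.38
Week 8: opening $490.38; interest $53.33 → $543.71; payment $271.85; balance $271.86
Week 9: opening $271.86; interest $53.33 → $325.19; payment $325.19; balance $0.00
Total interest: $53.33 + $53.33 + $53.33 + $53.33 + $53.33 + $53.33 + $53.33 + $53.33 + $53.33 = $479.97

$479.97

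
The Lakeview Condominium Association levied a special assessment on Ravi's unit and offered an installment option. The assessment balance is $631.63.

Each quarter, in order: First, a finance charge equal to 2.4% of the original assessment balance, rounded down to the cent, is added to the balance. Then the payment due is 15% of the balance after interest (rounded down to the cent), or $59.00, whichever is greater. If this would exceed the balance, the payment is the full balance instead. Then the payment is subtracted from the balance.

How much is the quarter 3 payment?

$74.30

Quarter 1: $631.63 +$15.15 interest = $646.78; pay $97.01 → $549.77
Quarter 2: $549.77 +$15.15 interest = $564.92; pay $84.73 → $480.19
Quarter 3: $480.19 +$15.15 interest = $495.34; pay $74.30 → $421.04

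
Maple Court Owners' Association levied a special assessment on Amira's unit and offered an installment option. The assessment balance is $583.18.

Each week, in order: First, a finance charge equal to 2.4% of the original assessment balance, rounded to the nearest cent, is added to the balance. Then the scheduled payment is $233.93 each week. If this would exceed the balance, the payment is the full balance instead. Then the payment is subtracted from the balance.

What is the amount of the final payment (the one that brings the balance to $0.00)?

# | Opening | Interest | Payment | End bal
1 | $583.18 | $14.00 | $233.93 | $363.25
2 | $363.25 | $14.00 | $233.93 | $143.32
3 | $143.32 | $14.00 | $157.32 | $0.00

$157.32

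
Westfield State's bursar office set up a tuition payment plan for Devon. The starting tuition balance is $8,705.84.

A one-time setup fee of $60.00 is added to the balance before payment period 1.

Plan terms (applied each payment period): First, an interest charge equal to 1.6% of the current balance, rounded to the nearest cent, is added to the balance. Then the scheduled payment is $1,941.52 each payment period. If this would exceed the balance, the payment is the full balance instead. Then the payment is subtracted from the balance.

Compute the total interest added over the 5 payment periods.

$408.41

Payment period 1: $8,765.84 +$140.25 interest = $8,906.09; pay $1,941.52 → $6,964.57
Payment period 2: $6,964.57 +$111.43 interest = $7,076.00; pay $1,941.52 → $5,134.48
Payment period 3: $5,134.48 +$82.15 interest = $5,216.63; pay $1,941.52 → $3,275.11
Payment period 4: $3,275.11 +$52.40 interest = $3,327.51; pay $1,941.52 → $1,385.99
Payment period 5: $1,385.99 +$22.18 interest = $1,408.17; pay $1,408.17 → $0.00
Total interest: $140.25 + $111.43 + $82.15 + $52.40 + $22.18 = $408.41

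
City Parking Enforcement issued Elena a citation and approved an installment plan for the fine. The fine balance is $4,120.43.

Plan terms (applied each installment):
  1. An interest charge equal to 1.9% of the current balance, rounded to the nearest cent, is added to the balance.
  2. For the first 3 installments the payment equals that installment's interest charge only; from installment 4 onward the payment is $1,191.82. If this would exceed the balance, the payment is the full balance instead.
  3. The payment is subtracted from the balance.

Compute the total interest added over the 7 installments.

$419.46

Installment 1: opening $4,120.43; interest $78.29 → $4,198.72; payment $78.29; balance $4,120.43
Installment 2: opening $4,120.43; interest $78.29 → $4,198.72; payment $78.29; balance $4,120.43
Installment 3: opening $4,120.43; interest $78.29 → $4,198.72; payment $78.29; balance $4,120.43
Installment 4: opening $4,120.43; interest $78.29 → $4,198.72; payment $1,191.82; balance $3,006.90
Installment 5: opening $3,006.90; interest $57.13 → $3,064.03; payment $1,191.82; balance $1,872.21
Installment 6: opening $1,872.21; interest $35.57 → $1,907.78; payment $1,191.82; balance $715.96
Installment 7: opening $715.96; interest $13.60 → $729.56; payment $729.56; balance $0.00
Total interest: $78.29 + $78.29 + $78.29 + $78.29 + $57.13 + $35.57 + $13.60 = $419.46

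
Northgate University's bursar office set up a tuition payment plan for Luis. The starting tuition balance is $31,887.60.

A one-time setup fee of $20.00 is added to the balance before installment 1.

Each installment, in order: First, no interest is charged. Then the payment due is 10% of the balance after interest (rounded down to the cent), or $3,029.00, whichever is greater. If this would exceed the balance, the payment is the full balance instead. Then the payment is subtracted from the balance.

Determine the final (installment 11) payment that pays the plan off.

Installment 1: opening $31,907.60; payment $3,190.76; balance $28,716.84
Installment 2: opening $28,716.84; payment $3,029.00; balance $25,687.84
Installment 3: opening $25,687.84; payment $3,029.00; balance $22,658.84
Installment 4: opening $22,658.84; payment $3,029.00; balance $19,629.84
Installment 5: opening $19,629.84; payment $3,029.00; balance $16,600.84
Installment 6: opening $16,600.84; payment $3,029.00; balance $13,571.84
Installment 7: opening $13,571.84; payment $3,029.00; balance $10,542.84
Installment 8: opening $10,542.84; payment $3,029.00; balance $7,513.84
Installment 9: opening $7,513.84; payment $3,029.00; balance $4,484.84
Installment 10: opening $4,484.84; payment $3,029.00; balance $1,455.84
Installment 11: opening $1,455.84; payment $1,455.84; balance $0.00

$1,455.84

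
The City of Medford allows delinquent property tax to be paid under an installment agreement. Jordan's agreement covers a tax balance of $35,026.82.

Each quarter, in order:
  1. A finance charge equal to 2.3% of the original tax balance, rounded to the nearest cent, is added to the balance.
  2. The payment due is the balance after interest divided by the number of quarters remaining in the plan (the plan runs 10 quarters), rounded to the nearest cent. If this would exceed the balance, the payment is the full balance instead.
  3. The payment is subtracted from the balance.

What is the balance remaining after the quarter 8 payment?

$9,307.77

Quarter 1: $35,026.82 +$805.62 interest = $35,832.44; pay $3,583.24 → $32,249.20
Quarter 2: $32,249.20 +$805.62 interest = $33,054.82; pay $3,672.76 → $29,382.06
Quarter 3: $29,382.06 +$805.62 interest = $30,187.68; pay $3,773.46 → $26,414.22
Quarter 4: $26,414.22 +$805.62 interest = $27,219.84; pay $3,888.55 → $23,331.29
Quarter 5: $23,331.29 +$805.62 interest = $24,136.91; pay $4,022.82 → $20,114.09
Quarter 6: $20,114.09 +$805.62 interest = $20,919.71; pay $4,183.94 → $16,735.77
Quarter 7: $16,735.77 +$805.62 interest = $17,541.39; pay $4,385.35 → $13,156.04
Quarter 8: $13,156.04 +$805.62 interest = $13,961.66; pay $4,653.89 → $9,307.77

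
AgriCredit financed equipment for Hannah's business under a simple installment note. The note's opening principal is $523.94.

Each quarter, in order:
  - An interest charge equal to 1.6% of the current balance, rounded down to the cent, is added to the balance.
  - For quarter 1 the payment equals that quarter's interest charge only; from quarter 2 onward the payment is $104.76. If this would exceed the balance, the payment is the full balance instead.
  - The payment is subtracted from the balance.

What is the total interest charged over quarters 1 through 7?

Quarter 1: $523.94 +$8.38 interest = $532.32; pay $8.38 → $523.94
Quarter 2: $523.94 +$8.38 interest = $532.32; pay $104.76 → $427.56
Quarter 3: $427.56 +$6.84 interest = $434.40; pay $104.76 → $329.64
Quarter 4: $329.64 +$5.27 interest = $334.91; pay $104.76 → $230.15
Quarter 5: $230.15 +$3.68 interest = $233.83; pay $104.76 → $129.07
Quarter 6: $129.07 +$2.06 interest = $131.13; pay $104.76 → $26.37
Quarter 7: $26.37 +$0.42 interest = $26.79; pay $26.79 → $0.00
Total interest: $8.38 + $8.38 + $6.84 + $5.27 + $3.68 + $2.06 + $0.42 = $35.03

$35.03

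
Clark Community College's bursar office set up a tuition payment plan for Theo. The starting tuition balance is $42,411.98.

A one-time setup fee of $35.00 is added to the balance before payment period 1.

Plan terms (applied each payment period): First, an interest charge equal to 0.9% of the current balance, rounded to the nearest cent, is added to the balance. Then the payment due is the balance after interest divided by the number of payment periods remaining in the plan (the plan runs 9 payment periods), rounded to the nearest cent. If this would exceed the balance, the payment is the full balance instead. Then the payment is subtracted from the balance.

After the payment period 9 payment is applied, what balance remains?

# | Opening | Interest | Payment | End bal
1 | $42,446.98 | $382.02 | $4,758.78 | $38,070.22
2 | $38,070.22 | $342.63 | $4,801.61 | $33,611.24
3 | $33,611.24 | $302.50 | $4,844.82 | $29,068.92
4 | $29,068.92 | $261.62 | $4,888.42 | $24,442.12
5 | $24,442.12 | $219.98 | $4,932.42 | $19,729.68
6 | $19,729.68 | $177.57 | $4,976.81 | $14,930.44
7 | $14,930.44 | $134.37 | $5,021.60 | $10,043.21
8 | $10,043.21 | $90.39 | $5,066.80 | $5,066.80
9 | $5,066.80 | $45.60 | $5,112.40 | $0.00

$0.00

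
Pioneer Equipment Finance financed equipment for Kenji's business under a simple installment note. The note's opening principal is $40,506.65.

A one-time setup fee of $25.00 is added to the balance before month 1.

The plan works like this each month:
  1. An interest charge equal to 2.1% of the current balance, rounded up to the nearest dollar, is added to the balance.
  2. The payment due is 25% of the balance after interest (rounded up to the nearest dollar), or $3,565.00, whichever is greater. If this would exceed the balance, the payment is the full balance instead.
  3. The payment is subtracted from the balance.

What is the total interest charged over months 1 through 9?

# | Opening | Interest | Payment | End bal
1 | $40,531.65 | $852.00 | $10,346.00 | $31,037.65
2 | $31,037.65 | $652.00 | $7,923.00 | $23,766.65
3 | $23,766.65 | $500.00 | $6,067.00 | $18,199.65
4 | $18,199.65 | $383.00 | $4,646.00 | $13,936.65
5 | $13,936.65 | $293.00 | $3,565.00 | $10,664.65
6 | $10,664.65 | $224.00 | $3,565.00 | $7,323.65
7 | $7,323.65 | $154.00 | $3,565.00 | $3,912.65
8 | $3,912.65 | $83.00 | $3,565.00 | $430.65
9 | $430.65 | $10.00 | $440.65 | $0.00
Total interest: $852.00 + $652.00 + $500.00 + $383.00 + $293.00 + $224.00 + $154.00 + $83.00 + $10.00 = $3,151.00

$3,151.00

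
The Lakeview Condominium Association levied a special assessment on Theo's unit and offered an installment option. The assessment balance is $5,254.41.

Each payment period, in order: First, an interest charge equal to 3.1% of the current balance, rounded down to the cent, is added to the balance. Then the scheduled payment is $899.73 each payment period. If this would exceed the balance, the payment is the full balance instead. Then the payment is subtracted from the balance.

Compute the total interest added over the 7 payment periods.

# | Opening | Interest | Payment | End bal
1 | $5,254.41 | $162.88 | $899.73 | $4,517.56
2 | $4,517.56 | $140.04 | $899.73 | $3,757.87
3 | $3,757.87 | $116.49 | $899.73 | $2,974.63
4 | $2,974.63 | $92.21 | $899.73 | $2,167.11
5 | $2,167.11 | $67.18 | $899.73 | $1,334.56
6 | $1,334.56 | $41.37 | $899.73 | $476.20
7 | $476.20 | $14.76 | $490.96 | $0.00
Total interest: $162.88 + $140.04 + $116.49 + $92.21 + $67.18 + $41.37 + $14.76 = $634.93

$634.93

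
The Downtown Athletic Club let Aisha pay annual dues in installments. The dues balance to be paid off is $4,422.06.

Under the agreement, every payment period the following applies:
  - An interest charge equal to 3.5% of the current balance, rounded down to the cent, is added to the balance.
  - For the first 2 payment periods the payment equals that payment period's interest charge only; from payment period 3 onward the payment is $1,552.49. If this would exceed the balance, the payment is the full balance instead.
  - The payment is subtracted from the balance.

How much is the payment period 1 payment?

$154.77

Payment period 1: $4,422.06 +$154.77 interest = $4,576.83; pay $154.77 → $4,422.06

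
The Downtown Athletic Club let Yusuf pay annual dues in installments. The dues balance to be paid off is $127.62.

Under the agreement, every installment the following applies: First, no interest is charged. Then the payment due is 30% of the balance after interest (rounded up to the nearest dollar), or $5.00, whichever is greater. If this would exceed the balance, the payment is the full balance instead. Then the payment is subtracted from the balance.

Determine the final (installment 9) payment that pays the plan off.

$3.62

Installment 1: opening $127.62; payment $39.00; balance $88.62
Installment 2: opening $88.62; payment $27.00; balance $61.62
Installment 3: opening $61.62; payment $19.00; balance $42.62
Installment 4: opening $42.62; payment $13.00; balance $29.62
Installment 5: opening $29.62; payment $9.00; balance $20.62
Installment 6: opening $20.62; payment $7.00; balance $13.62
Installment 7: opening $13.62; payment $5.00; balance $8.62
Installment 8: opening $8.62; payment $5.00; balance $3.62
Installment 9: opening $3.62; payment $3.62; balance $0.00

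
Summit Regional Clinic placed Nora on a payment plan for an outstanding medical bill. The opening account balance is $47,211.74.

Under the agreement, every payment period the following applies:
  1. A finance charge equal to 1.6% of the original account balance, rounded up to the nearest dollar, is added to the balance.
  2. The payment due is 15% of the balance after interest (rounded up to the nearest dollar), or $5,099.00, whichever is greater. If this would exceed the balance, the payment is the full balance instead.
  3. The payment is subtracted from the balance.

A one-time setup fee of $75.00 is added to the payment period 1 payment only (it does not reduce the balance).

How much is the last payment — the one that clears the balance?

# | Opening | Interest | Payment | Fee | End bal
1 | $47,211.74 | $756.00 | $7,196.00 | $75.00 | $40,771.74
2 | $40,771.74 | $756.00 | $6,230.00 | — | $35,297.74
3 | $35,297.74 | $756.00 | $5,409.00 | — | $30,644.74
4 | $30,644.74 | $756.00 | $5,099.00 | — | $26,301.74
5 | $26,301.74 | $756.00 | $5,099.00 | — | $21,958.74
6 | $21,958.74 | $756.00 | $5,099.00 | — | $17,615.74
7 | $17,615.74 | $756.00 | $5,099.00 | — | $13,272.74
8 | $13,272.74 | $756.00 | $5,099.00 | — | $8,929.74
9 | $8,929.74 | $756.00 | $5,099.00 | — | $4,586.74
10 | $4,586.74 | $756.00 | $5,099.00 | — | $243.74
11 | $243.74 | $756.00 | $999.74 | — | $0.00

$999.74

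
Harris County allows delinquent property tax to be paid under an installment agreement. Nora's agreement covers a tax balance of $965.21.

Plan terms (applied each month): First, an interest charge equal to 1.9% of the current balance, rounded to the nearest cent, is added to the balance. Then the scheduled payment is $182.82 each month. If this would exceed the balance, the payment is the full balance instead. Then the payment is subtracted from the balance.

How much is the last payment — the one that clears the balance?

# | Opening | Interest | Payment | End bal
1 | $965.21 | $18.34 | $182.82 | $800.73
2 | $800.73 | $15.21 | $182.82 | $633.12
3 | $633.12 | $12.03 | $182.82 | $462.33
4 | $462.33 | $8.78 | $182.82 | $288.29
5 | $288.29 | $5.48 | $182.82 | $110.95
6 | $110.95 | $2.11 | $113.06 | $0.00

$113.06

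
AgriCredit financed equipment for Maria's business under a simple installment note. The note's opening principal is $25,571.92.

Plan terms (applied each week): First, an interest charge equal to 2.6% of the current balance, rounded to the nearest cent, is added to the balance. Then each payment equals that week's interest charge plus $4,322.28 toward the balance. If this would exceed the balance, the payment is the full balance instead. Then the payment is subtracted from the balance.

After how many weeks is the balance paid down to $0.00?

# | Opening | Interest | Payment | End bal
1 | $25,571.92 | $664.87 | $4,987.15 | $21,249.64
2 | $21,249.64 | $552.49 | $4,874.77 | $16,927.36
3 | $16,927.36 | $440.11 | $4,762.39 | $12,605.08
4 | $12,605.08 | $327.73 | $4,650.01 | $8,282.80
5 | $8,282.80 | $215.35 | $4,537.63 | $3,960.52
6 | $3,960.52 | $102.97 | $4,063.49 | $0.00
Balance reaches $0.00 in week 6.

6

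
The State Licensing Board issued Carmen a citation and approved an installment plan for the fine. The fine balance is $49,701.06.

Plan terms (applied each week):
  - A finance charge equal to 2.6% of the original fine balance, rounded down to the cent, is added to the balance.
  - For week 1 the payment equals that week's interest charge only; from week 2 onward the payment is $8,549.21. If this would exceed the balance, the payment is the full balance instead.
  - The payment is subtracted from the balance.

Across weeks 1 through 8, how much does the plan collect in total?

$60,038.82

Week 1: opening $49,701.06; interest $1,292.22 → $50,993.28; payment $1,292.22; balance $49,701.06
Week 2: opening $49,701.06; interest $1,292.22 → $50,993.28; payment $8,549.21; balance $42,444.07
Week 3: opening $42,444.07; interest $1,292.22 → $43,736.29; payment $8,549.21; balance $35,187.08
Week 4: opening $35,187.08; interest $1,292.22 → $36,479.30; payment $8,549.21; balance $27,930.09
Week 5: opening $27,930.09; interest $1,292.22 → $29,222.31; payment $8,549.21; balance $20,673.10
Week 6: opening $20,673.10; interest $1,292.22 → $21,965.32; payment $8,549.21; balance $13,416.11
Week 7: opening $13,416.11; interest $1,292.22 → $14,708.33; payment $8,549.21; balance $6,159.12
Week 8: opening $6,159.12; interest $1,292.22 → $7,451.34; payment $7,451.34; balance $0.00
Total paid: $60,038.82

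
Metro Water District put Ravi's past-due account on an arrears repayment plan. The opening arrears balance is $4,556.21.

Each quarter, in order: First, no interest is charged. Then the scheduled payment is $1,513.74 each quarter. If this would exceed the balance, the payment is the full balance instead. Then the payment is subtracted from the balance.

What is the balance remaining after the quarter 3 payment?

Quarter 1: opening $4,556.21; payment $1,513.74; balance $3,042.47
Quarter 2: opening $3,042.47; payment $1,513.74; balance $1,528.73
Quarter 3: opening $1,528.73; payment $1,513.74; balance $14.99

$14.99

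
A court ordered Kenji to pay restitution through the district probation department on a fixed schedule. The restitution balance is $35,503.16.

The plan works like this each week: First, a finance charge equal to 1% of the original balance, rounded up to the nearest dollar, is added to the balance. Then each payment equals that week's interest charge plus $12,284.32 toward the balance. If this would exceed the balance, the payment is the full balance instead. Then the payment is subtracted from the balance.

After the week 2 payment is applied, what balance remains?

$10,934.52

# | Opening | Interest | Payment | End bal
1 | $35,503.16 | $356.00 | $12,640.32 | $23,218.84
2 | $23,218.84 | $356.00 | $12,640.32 | $10,934.52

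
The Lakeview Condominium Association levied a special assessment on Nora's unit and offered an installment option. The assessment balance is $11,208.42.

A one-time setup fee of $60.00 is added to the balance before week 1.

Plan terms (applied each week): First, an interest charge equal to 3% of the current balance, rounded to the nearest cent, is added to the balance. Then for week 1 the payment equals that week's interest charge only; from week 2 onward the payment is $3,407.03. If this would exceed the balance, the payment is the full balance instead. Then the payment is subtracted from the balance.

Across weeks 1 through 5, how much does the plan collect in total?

$12,395.13

# | Opening | Interest | Payment | End bal
1 | $11,268.42 | $338.05 | $338.05 | $11,268.42
2 | $11,268.42 | $338.05 | $3,407.03 | $8,199.44
3 | $8,199.44 | $245.98 | $3,407.03 | $5,038.39
4 | $5,038.39 | $151.15 | $3,407.03 | $1,782.51
5 | $1,782.51 | $53.48 | $1,835.99 | $0.00
Total paid: $12,395.13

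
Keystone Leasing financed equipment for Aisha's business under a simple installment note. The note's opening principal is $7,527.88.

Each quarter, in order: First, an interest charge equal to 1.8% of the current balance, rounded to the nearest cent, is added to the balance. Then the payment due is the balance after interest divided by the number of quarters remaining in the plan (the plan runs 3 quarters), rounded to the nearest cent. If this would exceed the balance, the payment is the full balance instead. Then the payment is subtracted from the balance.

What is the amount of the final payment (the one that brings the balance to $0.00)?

$2,647.25

# | Opening | Interest | Payment | End bal
1 | $7,527.88 | $135.50 | $2,554.46 | $5,108.92
2 | $5,108.92 | $91.96 | $2,600.44 | $2,600.44
3 | $2,600.44 | $46.81 | $2,647.25 | $0.00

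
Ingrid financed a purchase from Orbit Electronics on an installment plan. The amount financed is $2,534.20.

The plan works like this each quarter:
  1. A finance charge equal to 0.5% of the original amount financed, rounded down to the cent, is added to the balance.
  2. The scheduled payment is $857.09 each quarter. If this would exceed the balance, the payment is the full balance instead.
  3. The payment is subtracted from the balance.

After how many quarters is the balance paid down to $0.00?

4

Quarter 1: $2,534.20 +$12.67 interest = $2,546.87; pay $857.09 → $1,689.78
Quarter 2: $1,689.78 +$12.67 interest = $1,702.45; pay $857.09 → $845.36
Quarter 3: $845.36 +$12.67 interest = $858.03; pay $857.09 → $0.94
Quarter 4: $0.94 +$12.67 interest = $13.61; pay $13.61 → $0.00
Balance reaches $0.00 in quarter 4.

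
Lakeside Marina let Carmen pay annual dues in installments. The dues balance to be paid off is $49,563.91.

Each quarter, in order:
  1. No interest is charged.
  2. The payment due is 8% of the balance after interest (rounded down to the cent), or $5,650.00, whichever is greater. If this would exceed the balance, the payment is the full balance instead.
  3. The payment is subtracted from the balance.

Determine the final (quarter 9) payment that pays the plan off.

Quarter 1: $49,563.91 − $5,650.00 → $43,913.91
Quarter 2: $43,913.91 − $5,650.00 → $38,263.91
Quarter 3: $38,263.91 − $5,650.00 → $32,613.91
Quarter 4: $32,613.91 − $5,650.00 → $26,963.91
Quarter 5: $26,963.91 − $5,650.00 → $21,313.91
Quarter 6: $21,313.91 − $5,650.00 → $15,663.91
Quarter 7: $15,663.91 − $5,650.00 → $10,013.91
Quarter 8: $10,013.91 − $5,650.00 → $4,363.91
Quarter 9: $4,363.91 − $4,363.91 → $0.00

$4,363.91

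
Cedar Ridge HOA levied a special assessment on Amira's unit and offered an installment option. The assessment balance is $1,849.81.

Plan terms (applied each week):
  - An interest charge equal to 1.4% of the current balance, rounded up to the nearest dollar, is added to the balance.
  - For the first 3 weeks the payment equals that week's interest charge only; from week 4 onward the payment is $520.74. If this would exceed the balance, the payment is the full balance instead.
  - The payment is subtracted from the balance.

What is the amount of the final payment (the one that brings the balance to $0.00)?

$349.59

# | Opening | Interest | Payment | End bal
1 | $1,849.81 | $26.00 | $26.00 | $1,849.81
2 | $1,849.81 | $26.00 | $26.00 | $1,849.81
3 | $1,849.81 | $26.00 | $26.00 | $1,849.81
4 | $1,849.81 | $26.00 | $520.74 | $1,355.07
5 | $1,355.07 | $19.00 | $520.74 | $853.33
6 | $853.33 | $12.00 | $520.74 | $344.59
7 | $344.59 | $5.00 | $349.59 | $0.00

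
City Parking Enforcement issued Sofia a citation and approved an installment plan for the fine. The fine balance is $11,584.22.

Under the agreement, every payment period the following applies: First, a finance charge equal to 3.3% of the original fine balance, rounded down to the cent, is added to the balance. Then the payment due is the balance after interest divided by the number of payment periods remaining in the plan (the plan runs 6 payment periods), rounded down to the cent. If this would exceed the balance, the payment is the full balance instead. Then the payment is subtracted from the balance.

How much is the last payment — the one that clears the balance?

Payment period 1: opening $11,584.22; interest $382.27 → $11,966.49; payment $1,994.41; balance $9,972.08
Payment period 2: opening $9,972.08; interest $382.27 → $10,354.35; payment $2,070.87; balance $8,283.48
Payment period 3: opening $8,283.48; interest $382.27 → $8,665.75; payment $2,166.43; balance $6,499.32
Payment period 4: opening $6,499.32; interest $382.27 → $6,881.59; payment $2,293.86; balance $4,587.73
Payment period 5: opening $4,587.73; interest $382.27 → $4,970.00; payment $2,485.00; balance $2,485.00
Payment period 6: opening $2,485.00; interest $382.27 → $2,867.27; payment $2,867.27; balance $0.00

$2,867.27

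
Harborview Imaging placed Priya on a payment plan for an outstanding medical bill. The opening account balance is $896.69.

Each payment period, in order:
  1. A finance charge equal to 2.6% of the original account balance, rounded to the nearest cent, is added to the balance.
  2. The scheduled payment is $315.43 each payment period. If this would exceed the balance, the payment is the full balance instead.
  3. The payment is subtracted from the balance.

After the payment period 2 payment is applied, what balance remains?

$312.45

Payment period 1: opening $896.69; interest $23.31 → $920.00; payment $315.43; balance $604.57
Payment period 2: opening $604.57; interest $23.31 → $627.88; payment $315.43; balance $312.45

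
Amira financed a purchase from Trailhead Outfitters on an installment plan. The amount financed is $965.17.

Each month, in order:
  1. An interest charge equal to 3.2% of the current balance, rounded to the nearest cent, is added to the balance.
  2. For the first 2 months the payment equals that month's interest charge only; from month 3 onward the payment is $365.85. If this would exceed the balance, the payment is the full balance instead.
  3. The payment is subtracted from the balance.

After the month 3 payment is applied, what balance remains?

$630.21

# | Opening | Interest | Payment | End bal
1 | $965.17 | $30.89 | $30.89 | $965.17
2 | $965.17 | $30.89 | $30.89 | $965.17
3 | $965.17 | $30.89 | $365.85 | $630.21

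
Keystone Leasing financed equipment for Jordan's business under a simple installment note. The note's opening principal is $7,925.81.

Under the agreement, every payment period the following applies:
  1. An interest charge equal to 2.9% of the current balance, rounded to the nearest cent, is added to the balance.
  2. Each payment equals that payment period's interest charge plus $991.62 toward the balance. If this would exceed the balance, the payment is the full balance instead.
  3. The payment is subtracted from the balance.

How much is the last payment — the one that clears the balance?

Payment period 1: opening $7,925.81; interest $229.85 → $8,155.66; payment $1,221.47; balance $6,934.19
Payment period 2: opening $6,934.19; interest $201.09 → $7,135.28; payment $1,192.71; balance $5,942.57
Payment period 3: opening $5,942.57; interest $172.33 → $6,114.90; payment $1,163.95; balance $4,950.95
Payment period 4: opening $4,950.95; interest $143.58 → $5,094.53; payment $1,135.20; balance $3,959.33
Payment period 5: opening $3,959.33; interest $114.82 → $4,074.15; payment $1,106.44; balance $2,967.71
Payment period 6: opening $2,967.71; interest $86.06 → $3,053.77; payment $1,077.68; balance $1,976.09
Payment period 7: opening $1,976.09; interest $57.31 → $2,033.40; payment $1,048.93; balance $984.47
Payment period 8: opening $984.47; interest $28.55 → $1,013.02; payment $1,013.02; balance $0.00

$1,013.02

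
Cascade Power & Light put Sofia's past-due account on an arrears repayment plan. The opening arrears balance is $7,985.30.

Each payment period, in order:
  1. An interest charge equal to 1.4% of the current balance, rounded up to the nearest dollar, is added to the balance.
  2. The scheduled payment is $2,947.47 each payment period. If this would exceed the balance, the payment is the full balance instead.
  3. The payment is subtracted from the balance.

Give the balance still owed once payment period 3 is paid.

Payment period 1: opening $7,985.30; interest $112.00 → $8,097.30; payment $2,947.47; balance $5,149.83
Payment period 2: opening $5,149.83; interest $73.00 → $5,222.83; payment $2,947.47; balance $2,275.36
Payment period 3: opening $2,275.36; interest $32.00 → $2,307.36; payment $2,307.36; balance $0.00

$0.00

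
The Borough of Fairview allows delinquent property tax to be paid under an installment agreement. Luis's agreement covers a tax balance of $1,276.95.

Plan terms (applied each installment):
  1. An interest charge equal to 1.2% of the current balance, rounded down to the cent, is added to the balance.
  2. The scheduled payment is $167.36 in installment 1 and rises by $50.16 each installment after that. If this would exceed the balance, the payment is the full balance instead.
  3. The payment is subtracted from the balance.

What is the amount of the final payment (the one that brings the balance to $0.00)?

Installment 1: opening $1,276.95; interest $15.32 → $1,292.27; payment $167.36; balance $1,124.91
Installment 2: opening $1,124.91; interest $13.49 → $1,138.40; payment $217.52; balance $920.88
Installment 3: opening $920.88; interest $11.05 → $931.93; payment $267.68; balance $664.25
Installment 4: opening $664.25; interest $7.97 → $672.22; payment $317.84; balance $354.38
Installment 5: opening $354.38; interest $4.25 → $358.63; payment $358.63; balance $0.00

$358.63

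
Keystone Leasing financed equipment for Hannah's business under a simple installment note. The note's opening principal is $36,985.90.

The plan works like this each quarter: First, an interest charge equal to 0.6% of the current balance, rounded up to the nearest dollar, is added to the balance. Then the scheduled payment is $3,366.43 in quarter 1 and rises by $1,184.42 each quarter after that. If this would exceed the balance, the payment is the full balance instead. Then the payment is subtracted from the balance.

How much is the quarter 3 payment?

Quarter 1: opening $36,985.90; interest $222.00 → $37,207.90; payment $3,366.43; balance $33,841.47
Quarter 2: opening $33,841.47; interest $204.00 → $34,045.47; payment $4,550.85; balance $29,494.62
Quarter 3: opening $29,494.62; interest $177.00 → $29,671.62; payment $5,735.27; balance $23,936.35

$5,735.27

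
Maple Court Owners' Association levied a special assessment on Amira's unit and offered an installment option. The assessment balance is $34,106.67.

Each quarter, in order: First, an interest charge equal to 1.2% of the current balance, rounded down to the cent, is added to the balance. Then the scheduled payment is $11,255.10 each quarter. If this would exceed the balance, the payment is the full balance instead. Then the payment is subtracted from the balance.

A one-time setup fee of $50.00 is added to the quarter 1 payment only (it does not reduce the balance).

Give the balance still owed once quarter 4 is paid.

$0.00

Quarter 1: $34,106.67 +$409.28 interest = $34,515.95; pay $11,255.10 (+ $50.00 fee) → $23,260.85
Quarter 2: $23,260.85 +$279.13 interest = $23,539.98; pay $11,255.10 → $12,284.88
Quarter 3: $12,284.88 +$147.41 interest = $12,432.29; pay $11,255.10 → $1,177.19
Quarter 4: $1,177.19 +$14.12 interest = $1,191.31; pay $1,191.31 → $0.00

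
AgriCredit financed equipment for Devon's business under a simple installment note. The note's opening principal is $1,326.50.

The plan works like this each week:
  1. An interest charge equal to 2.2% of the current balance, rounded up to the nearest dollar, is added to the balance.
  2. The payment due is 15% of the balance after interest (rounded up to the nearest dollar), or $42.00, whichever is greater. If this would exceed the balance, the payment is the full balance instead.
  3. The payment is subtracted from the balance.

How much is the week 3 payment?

Week 1: opening $1,326.50; interest $30.00 → $1,356.50; payment $204.00; balance $1,152.50
Week 2: opening $1,152.50; interest $26.00 → $1,178.50; payment $177.00; balance $1,001.50
Week 3: opening $1,001.50; interest $23.00 → $1,024.50; payment $154.00; balance $870.50

$154.00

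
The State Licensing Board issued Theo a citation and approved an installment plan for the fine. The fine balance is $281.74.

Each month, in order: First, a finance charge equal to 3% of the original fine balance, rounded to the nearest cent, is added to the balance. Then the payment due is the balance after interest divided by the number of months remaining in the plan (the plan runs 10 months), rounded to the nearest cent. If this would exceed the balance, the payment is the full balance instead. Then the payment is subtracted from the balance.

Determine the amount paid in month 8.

Month 1: opening $281.74; interest $8.45 → $290.19; payment $29.02; balance $261.17
Month 2: opening $261.17; interest $8.45 → $269.62; payment $29.96; balance $239.66
Month 3: opening $239.66; interest $8.45 → $248.11; payment $31.01; balance $217.10
Month 4: opening $217.10; interest $8.45 → $225.55; payment $32.22; balance $193.33
Month 5: opening $193.33; interest $8.45 → $201.78; payment $33.63; balance $168.15
Month 6: opening $168.15; interest $8.45 → $176.60; payment $35.32; balance $141.28
Month 7: opening $141.28; interest $8.45 → $149.73; payment $37.43; balance $112.30
Month 8: opening $112.30; interest $8.45 → $120.75; payment $40.25; balance $80.50

$40.25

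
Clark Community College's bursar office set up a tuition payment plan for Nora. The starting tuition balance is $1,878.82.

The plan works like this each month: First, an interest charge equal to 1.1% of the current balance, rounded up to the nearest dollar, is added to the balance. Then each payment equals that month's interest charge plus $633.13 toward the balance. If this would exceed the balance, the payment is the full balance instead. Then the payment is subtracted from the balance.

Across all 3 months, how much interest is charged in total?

Month 1: opening $1,878.82; interest $21.00 → $1,899.82; payment $654.13; balance $1,245.69
Month 2: opening $1,245.69; interest $14.00 → $1,259.69; payment $647.13; balance $612.56
Month 3: opening $612.56; interest $7.00 → $619.56; payment $619.56; balance $0.00
Total interest: $21.00 + $14.00 + $7.00 = $42.00

$42.00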